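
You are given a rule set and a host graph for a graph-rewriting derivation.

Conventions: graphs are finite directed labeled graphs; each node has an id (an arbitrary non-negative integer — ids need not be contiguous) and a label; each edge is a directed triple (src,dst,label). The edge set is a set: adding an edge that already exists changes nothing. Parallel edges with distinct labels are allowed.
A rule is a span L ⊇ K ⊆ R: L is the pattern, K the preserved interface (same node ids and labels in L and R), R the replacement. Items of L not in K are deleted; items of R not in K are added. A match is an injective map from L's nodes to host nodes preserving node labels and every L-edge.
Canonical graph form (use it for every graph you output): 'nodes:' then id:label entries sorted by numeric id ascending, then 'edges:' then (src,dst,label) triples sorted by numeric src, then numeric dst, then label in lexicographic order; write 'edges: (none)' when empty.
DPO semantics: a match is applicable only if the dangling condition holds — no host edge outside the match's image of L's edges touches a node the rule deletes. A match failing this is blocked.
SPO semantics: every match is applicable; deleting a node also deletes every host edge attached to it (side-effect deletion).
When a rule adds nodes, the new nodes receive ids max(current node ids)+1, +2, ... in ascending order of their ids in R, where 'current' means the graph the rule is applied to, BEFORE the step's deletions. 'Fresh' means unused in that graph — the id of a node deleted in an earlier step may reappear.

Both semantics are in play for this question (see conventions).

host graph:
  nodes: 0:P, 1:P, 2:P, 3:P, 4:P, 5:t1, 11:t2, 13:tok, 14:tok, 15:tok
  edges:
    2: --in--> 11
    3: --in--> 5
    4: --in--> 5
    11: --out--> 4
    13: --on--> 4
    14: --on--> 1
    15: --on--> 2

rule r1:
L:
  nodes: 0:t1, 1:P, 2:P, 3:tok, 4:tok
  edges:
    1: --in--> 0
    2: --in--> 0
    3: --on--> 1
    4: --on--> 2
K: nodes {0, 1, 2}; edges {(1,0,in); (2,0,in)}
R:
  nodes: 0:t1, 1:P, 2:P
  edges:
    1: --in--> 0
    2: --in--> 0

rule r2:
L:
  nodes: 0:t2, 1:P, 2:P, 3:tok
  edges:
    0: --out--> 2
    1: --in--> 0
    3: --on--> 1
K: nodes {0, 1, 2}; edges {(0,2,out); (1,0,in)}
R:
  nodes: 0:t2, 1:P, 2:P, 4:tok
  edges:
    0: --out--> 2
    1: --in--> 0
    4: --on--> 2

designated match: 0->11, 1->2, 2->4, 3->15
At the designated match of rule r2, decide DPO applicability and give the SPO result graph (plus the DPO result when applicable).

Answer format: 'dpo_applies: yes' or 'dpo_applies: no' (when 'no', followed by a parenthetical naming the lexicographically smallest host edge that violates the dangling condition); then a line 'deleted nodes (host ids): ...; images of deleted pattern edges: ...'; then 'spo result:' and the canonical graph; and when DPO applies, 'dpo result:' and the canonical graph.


dpo_applies: yes
deleted nodes (host ids): 15; images of deleted pattern edges: (15,2,on)
spo result:
nodes: 0:P, 1:P, 2:P, 3:P, 4:P, 5:t1, 11:t2, 13:tok, 14:tok, 16:tok
edges: (2,11,in); (3,5,in); (4,5,in); (11,4,out); (13,4,on); (14,1,on); (16,4,on)
dpo result:
nodes: 0:P, 1:P, 2:P, 3:P, 4:P, 5:t1, 11:t2, 13:tok, 14:tok, 16:tok
edges: (2,11,in); (3,5,in); (4,5,in); (11,4,out); (13,4,on); (14,1,on); (16,4,on)


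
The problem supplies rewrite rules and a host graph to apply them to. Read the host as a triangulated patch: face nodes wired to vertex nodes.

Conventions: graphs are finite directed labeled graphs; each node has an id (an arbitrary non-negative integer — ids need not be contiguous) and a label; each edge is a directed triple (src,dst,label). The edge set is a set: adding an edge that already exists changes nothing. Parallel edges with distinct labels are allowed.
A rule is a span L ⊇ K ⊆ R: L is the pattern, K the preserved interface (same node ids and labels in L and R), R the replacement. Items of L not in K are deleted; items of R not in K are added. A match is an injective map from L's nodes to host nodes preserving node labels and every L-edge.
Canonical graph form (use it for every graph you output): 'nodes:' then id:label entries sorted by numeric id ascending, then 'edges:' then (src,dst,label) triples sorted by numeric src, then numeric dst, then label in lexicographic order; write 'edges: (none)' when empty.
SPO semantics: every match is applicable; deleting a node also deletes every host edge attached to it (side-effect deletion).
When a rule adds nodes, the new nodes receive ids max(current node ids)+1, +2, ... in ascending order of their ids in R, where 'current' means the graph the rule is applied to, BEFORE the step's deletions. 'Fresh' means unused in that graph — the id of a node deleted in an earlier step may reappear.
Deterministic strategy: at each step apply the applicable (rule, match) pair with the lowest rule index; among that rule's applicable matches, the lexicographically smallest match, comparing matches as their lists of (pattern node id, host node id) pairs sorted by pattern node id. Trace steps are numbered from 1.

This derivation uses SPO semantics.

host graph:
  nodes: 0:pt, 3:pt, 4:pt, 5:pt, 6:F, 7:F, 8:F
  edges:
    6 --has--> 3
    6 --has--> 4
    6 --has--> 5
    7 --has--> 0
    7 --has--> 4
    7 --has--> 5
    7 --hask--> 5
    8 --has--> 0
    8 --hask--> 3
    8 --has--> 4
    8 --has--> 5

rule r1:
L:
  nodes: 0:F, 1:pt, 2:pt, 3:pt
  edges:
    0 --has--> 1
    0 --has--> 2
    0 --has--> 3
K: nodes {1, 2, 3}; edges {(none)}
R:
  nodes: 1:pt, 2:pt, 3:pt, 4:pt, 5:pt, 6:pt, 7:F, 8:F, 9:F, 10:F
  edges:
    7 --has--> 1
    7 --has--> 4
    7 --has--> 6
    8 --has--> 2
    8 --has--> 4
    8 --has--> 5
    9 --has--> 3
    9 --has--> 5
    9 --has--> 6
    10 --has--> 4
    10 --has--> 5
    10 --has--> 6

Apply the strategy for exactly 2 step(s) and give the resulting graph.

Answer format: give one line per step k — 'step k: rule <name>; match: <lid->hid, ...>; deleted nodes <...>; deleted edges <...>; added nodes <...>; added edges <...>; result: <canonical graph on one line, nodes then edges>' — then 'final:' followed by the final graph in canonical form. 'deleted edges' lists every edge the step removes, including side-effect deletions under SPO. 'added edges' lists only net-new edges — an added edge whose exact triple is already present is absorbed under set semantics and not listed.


step 1: rule r1; match: 0->6, 1->3, 2->4, 3->5; deleted nodes 6; deleted edges (6,3,has); (6,4,has); (6,5,has); added nodes 9, 10, 11, 12, 13, 14, 15; added edges (12,3,has); (12,9,has); (12,11,has); (13,4,has); (13,9,has); (13,10,has); (14,5,has); (14,10,has); (14,11,has); (15,9,has); (15,10,has); (15,11,has); result: nodes: 0:pt, 3:pt, 4:pt, 5:pt, 7:F, 8:F, 9:pt, 10:pt, 11:pt, 12:F, 13:F, 14:F, 15:F edges: (7,0,has); (7,4,has); (7,5,has); (7,5,hask); (8,0,has); (8,3,hask); (8,4,has); (8,5,has); (12,3,has); (12,9,has); (12,11,has); (13,4,has); (13,9,has); (13,10,has); (14,5,has); (14,10,has); (14,11,has); (15,9,has); (15,10,has); (15,11,has)
step 2: rule r1; match: 0->7, 1->0, 2->4, 3->5; deleted nodes 7; deleted edges (7,0,has); (7,4,has); (7,5,has); (7,5,hask); added nodes 16, 17, 18, 19, 20, 21, 22; added edges (19,0,has); (19,16,has); (19,18,has); (20,4,has); (20,16,has); (20,17,has); (21,5,has); (21,17,has); (21,18,has); (22,16,has); (22,17,has); (22,18,has); result: nodes: 0:pt, 3:pt, 4:pt, 5:pt, 8:F, 9:pt, 10:pt, 11:pt, 12:F, 13:F, 14:F, 15:F, 16:pt, 17:pt, 18:pt, 19:F, 20:F, 21:F, 22:F edges: (8,0,has); (8,3,hask); (8,4,has); (8,5,has); (12,3,has); (12,9,has); (12,11,has); (13,4,has); (13,9,has); (13,10,has); (14,5,has); (14,10,has); (14,11,has); (15,9,has); (15,10,has); (15,11,has); (19,0,has); (19,16,has); (19,18,has); (20,4,has); (20,16,has); (20,17,has); (21,5,has); (21,17,has); (21,18,has); (22,16,has); (22,17,has); (22,18,has)
final:
nodes: 0:pt, 3:pt, 4:pt, 5:pt, 8:F, 9:pt, 10:pt, 11:pt, 12:F, 13:F, 14:F, 15:F, 16:pt, 17:pt, 18:pt, 19:F, 20:F, 21:F, 22:F
edges: (8,0,has); (8,3,hask); (8,4,has); (8,5,has); (12,3,has); (12,9,has); (12,11,has); (13,4,has); (13,9,has); (13,10,has); (14,5,has); (14,10,has); (14,11,has); (15,9,has); (15,10,has); (15,11,has); (19,0,has); (19,16,has); (19,18,has); (20,4,has); (20,16,has); (20,17,has); (21,5,has); (21,17,has); (21,18,has); (22,16,has); (22,17,has); (22,18,has)


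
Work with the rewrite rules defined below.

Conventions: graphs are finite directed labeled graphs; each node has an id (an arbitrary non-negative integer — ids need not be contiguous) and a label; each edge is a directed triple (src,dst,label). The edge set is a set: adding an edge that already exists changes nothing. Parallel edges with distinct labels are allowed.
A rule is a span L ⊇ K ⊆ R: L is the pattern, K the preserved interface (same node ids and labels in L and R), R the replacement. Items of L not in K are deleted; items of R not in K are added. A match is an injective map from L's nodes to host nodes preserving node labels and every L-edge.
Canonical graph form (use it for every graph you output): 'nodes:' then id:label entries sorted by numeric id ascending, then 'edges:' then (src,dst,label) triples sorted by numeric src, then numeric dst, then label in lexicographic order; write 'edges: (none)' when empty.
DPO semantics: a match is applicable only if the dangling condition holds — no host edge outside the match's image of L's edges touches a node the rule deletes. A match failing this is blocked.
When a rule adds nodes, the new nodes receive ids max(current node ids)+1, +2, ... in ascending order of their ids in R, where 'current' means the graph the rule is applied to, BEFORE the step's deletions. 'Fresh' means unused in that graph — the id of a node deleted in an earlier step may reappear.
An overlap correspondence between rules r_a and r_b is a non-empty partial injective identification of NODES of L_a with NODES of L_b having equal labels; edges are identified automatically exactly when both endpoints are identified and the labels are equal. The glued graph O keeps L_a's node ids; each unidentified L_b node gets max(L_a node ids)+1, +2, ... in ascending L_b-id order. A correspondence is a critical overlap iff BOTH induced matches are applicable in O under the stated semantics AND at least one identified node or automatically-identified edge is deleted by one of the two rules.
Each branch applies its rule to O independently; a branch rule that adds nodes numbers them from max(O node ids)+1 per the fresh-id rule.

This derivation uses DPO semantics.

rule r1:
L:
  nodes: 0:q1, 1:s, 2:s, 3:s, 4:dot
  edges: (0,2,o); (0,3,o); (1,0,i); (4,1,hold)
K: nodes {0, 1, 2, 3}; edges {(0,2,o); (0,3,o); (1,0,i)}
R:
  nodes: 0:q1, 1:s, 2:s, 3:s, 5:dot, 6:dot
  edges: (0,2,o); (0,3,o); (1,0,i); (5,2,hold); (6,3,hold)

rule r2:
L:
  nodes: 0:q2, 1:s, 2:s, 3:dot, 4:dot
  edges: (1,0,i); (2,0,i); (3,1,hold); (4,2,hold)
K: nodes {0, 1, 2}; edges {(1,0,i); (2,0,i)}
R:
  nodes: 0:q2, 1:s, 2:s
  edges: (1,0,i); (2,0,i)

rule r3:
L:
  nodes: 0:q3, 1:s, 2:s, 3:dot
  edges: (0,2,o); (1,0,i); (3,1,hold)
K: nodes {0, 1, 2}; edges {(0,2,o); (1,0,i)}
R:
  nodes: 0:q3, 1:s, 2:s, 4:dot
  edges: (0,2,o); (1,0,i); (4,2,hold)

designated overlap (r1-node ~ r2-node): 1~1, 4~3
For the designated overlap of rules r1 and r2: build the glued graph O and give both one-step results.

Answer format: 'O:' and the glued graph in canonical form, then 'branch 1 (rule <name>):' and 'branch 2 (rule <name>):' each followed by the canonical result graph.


O:
nodes: 0:q1, 1:s, 2:s, 3:s, 4:dot, 5:q2, 6:s, 7:dot
edges: (0,2,o); (0,3,o); (1,0,i); (1,5,i); (4,1,hold); (6,5,i); (7,6,hold)
branch 1 (rule r1):
nodes: 0:q1, 1:s, 2:s, 3:s, 5:q2, 6:s, 7:dot, 8:dot, 9:dot
edges: (0,2,o); (0,3,o); (1,0,i); (1,5,i); (6,5,i); (7,6,hold); (8,2,hold); (9,3,hold)
branch 2 (rule r2):
nodes: 0:q1, 1:s, 2:s, 3:s, 5:q2, 6:s
edges: (0,2,o); (0,3,o); (1,0,i); (1,5,i); (6,5,i)


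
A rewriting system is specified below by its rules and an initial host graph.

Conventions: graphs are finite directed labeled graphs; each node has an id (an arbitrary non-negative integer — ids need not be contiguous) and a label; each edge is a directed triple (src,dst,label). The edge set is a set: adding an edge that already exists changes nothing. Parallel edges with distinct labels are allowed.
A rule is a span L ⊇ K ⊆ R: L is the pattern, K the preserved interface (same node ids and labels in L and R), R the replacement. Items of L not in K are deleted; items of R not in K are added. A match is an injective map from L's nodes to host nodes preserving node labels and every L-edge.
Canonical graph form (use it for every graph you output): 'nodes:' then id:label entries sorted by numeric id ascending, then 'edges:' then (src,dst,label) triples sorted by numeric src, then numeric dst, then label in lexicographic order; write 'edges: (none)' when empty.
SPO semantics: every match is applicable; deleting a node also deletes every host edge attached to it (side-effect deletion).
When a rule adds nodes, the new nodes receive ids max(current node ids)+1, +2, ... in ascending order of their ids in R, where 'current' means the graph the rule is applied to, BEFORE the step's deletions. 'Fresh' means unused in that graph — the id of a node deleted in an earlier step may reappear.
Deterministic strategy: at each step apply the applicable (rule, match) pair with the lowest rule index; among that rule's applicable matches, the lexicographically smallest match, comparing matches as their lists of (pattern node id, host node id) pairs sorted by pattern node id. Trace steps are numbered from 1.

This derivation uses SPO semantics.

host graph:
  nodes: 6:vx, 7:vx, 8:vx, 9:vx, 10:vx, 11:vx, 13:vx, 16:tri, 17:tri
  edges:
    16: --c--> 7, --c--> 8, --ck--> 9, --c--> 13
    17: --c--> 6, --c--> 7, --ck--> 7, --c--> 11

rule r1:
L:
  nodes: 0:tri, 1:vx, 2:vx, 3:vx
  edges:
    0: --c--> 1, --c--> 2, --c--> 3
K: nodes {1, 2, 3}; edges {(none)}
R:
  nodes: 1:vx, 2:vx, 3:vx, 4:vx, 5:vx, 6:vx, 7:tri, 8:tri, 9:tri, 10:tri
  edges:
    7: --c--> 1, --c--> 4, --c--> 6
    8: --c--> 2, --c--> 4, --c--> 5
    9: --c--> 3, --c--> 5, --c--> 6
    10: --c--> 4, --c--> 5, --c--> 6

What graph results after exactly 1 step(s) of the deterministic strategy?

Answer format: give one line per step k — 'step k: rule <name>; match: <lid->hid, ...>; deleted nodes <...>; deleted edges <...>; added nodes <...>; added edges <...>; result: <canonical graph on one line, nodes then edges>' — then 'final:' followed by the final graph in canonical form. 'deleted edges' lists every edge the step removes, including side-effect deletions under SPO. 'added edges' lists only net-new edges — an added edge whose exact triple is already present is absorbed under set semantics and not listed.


step 1: rule r1; match: 0->16, 1->7, 2->8, 3->13; deleted nodes 16; deleted edges (16,7,c); (16,8,c); (16,9,ck); (16,13,c); added nodes 18, 19, 20, 21, 22, 23, 24; added edges (21,7,c); (21,18,c); (21,20,c); (22,8,c); (22,18,c); (22,19,c); (23,13,c); (23,19,c); (23,20,c); (24,18,c); (24,19,c); (24,20,c); result: nodes: 6:vx, 7:vx, 8:vx, 9:vx, 10:vx, 11:vx, 13:vx, 17:tri, 18:vx, 19:vx, 20:vx, 21:tri, 22:tri, 23:tri, 24:tri edges: (17,6,c); (17,7,c); (17,7,ck); (17,11,c); (21,7,c); (21,18,c); (21,20,c); (22,8,c); (22,18,c); (22,19,c); (23,13,c); (23,19,c); (23,20,c); (24,18,c); (24,19,c); (24,20,c)
final:
nodes: 6:vx, 7:vx, 8:vx, 9:vx, 10:vx, 11:vx, 13:vx, 17:tri, 18:vx, 19:vx, 20:vx, 21:tri, 22:tri, 23:tri, 24:tri
edges: (17,6,c); (17,7,c); (17,7,ck); (17,11,c); (21,7,c); (21,18,c); (21,20,c); (22,8,c); (22,18,c); (22,19,c); (23,13,c); (23,19,c); (23,20,c); (24,18,c); (24,19,c); (24,20,c)


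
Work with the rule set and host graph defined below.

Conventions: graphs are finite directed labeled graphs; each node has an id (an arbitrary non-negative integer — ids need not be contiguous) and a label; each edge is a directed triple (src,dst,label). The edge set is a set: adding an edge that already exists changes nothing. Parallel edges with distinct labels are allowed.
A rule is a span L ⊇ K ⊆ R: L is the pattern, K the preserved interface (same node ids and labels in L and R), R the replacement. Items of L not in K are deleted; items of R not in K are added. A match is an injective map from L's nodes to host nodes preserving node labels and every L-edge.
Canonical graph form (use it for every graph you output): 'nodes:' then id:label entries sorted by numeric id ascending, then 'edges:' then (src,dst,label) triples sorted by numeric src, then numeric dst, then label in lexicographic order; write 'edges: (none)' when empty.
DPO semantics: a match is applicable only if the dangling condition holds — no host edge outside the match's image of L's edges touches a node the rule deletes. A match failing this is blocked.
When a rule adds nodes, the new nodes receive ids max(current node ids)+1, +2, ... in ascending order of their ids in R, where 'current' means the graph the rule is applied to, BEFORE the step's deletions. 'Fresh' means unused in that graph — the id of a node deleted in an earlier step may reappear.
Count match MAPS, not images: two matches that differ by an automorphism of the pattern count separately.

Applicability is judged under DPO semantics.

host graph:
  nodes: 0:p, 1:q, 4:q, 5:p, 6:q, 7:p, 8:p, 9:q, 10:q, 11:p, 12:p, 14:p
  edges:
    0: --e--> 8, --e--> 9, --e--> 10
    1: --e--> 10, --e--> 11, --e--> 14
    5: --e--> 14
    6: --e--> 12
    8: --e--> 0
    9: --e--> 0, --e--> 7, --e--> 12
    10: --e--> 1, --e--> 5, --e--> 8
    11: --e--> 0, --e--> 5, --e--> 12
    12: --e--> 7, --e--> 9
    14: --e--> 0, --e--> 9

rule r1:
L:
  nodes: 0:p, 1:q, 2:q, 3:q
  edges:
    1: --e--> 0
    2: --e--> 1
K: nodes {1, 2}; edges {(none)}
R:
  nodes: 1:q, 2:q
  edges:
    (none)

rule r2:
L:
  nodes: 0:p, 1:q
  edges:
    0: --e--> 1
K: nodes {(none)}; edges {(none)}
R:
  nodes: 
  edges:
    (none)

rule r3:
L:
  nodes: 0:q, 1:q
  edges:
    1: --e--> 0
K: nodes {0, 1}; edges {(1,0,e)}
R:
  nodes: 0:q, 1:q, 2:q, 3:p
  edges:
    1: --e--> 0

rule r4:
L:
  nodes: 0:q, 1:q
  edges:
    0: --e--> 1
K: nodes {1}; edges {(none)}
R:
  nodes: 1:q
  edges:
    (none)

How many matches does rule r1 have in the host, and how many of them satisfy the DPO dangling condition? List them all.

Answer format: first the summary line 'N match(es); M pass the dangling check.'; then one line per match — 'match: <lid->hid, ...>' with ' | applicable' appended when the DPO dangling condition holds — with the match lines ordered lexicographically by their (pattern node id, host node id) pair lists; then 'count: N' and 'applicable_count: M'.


12 match(es); 0 pass the dangling check.
match: 0->5, 1->10, 2->1, 3->4
match: 0->5, 1->10, 2->1, 3->6
match: 0->5, 1->10, 2->1, 3->9
match: 0->8, 1->10, 2->1, 3->4
match: 0->8, 1->10, 2->1, 3->6
match: 0->8, 1->10, 2->1, 3->9
match: 0->11, 1->1, 2->10, 3->4
match: 0->11, 1->1, 2->10, 3->6
match: 0->11, 1->1, 2->10, 3->9
match: 0->14, 1->1, 2->10, 3->4
match: 0->14, 1->1, 2->10, 3->6
match: 0->14, 1->1, 2->10, 3->9
count: 12
applicable_count: 0


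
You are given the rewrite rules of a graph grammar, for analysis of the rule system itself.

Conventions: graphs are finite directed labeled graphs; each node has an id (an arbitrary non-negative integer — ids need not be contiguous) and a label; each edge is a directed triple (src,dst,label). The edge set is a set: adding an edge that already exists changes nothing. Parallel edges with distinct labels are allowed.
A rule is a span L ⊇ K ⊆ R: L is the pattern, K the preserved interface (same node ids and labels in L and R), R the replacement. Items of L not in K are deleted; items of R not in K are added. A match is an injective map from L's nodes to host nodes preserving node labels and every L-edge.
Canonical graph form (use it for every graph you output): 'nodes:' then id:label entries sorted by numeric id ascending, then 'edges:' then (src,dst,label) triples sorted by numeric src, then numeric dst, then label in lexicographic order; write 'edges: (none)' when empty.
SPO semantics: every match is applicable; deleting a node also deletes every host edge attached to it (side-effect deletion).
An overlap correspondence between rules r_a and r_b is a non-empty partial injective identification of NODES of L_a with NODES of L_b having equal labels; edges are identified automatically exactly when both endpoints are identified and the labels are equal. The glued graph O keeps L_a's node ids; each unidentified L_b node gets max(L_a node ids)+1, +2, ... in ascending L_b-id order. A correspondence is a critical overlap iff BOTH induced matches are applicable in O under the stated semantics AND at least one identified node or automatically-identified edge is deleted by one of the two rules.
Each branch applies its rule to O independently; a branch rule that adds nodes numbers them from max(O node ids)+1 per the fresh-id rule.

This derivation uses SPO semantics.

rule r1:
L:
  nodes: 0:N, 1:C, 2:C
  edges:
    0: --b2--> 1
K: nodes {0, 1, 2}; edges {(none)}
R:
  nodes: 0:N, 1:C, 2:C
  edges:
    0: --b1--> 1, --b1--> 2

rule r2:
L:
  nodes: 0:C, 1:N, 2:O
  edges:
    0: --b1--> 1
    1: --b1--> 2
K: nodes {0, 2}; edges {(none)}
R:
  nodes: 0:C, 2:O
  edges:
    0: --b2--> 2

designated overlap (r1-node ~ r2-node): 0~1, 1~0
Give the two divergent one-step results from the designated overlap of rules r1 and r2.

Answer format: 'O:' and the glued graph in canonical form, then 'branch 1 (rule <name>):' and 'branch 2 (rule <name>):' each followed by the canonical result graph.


O:
nodes: 0:N, 1:C, 2:C, 3:O
edges: (0,1,b2); (0,3,b1); (1,0,b1)
branch 1 (rule r1):
nodes: 0:N, 1:C, 2:C, 3:O
edges: (0,1,b1); (0,2,b1); (0,3,b1); (1,0,b1)
branch 2 (rule r2):
nodes: 1:C, 2:C, 3:O
edges: (1,3,b2)


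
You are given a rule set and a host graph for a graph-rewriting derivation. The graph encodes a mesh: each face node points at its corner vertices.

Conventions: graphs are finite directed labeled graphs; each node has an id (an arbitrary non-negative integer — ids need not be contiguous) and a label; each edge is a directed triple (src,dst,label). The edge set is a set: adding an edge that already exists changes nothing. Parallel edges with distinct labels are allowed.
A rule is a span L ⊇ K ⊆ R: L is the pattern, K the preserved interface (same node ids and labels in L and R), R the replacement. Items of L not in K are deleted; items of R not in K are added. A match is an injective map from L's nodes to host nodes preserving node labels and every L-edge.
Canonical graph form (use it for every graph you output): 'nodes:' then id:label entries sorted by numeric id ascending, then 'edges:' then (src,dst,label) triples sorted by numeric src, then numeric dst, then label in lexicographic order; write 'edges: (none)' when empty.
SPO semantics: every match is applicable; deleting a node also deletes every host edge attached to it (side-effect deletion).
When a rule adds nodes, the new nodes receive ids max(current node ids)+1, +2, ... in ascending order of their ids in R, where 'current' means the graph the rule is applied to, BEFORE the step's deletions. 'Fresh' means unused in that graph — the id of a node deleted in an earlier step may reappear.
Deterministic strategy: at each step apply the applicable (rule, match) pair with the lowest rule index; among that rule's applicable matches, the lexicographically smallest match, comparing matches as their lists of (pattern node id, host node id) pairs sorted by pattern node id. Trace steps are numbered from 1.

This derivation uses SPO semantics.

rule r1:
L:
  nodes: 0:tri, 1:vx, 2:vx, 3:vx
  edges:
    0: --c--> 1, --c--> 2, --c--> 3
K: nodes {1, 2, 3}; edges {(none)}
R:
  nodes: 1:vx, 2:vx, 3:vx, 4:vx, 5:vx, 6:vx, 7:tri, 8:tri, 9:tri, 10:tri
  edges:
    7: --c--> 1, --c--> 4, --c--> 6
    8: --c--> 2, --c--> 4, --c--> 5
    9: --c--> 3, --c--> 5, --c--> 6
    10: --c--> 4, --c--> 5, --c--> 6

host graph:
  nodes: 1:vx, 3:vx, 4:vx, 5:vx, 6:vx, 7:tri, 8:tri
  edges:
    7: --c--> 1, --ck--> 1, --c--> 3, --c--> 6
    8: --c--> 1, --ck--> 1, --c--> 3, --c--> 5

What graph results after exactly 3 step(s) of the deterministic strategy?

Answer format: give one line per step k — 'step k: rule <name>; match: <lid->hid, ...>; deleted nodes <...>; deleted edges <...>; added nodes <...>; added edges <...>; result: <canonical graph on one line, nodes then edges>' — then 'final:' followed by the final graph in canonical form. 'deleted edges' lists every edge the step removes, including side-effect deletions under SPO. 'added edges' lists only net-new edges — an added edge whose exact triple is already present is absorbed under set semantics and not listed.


step 1: rule r1; match: 0->7, 1->1, 2->3, 3->6; deleted nodes 7; deleted edges (7,1,c); (7,1,ck); (7,3,c); (7,6,c); added nodes 9, 10, 11, 12, 13, 14, 15; added edges (12,1,c); (12,9,c); (12,11,c); (13,3,c); (13,9,c); (13,10,c); (14,6,c); (14,10,c); (14,11,c); (15,9,c); (15,10,c); (15,11,c); result: nodes: 1:vx, 3:vx, 4:vx, 5:vx, 6:vx, 8:tri, 9:vx, 10:vx, 11:vx, 12:tri, 13:tri, 14:tri, 15:tri edges: (8,1,c); (8,1,ck); (8,3,c); (8,5,c); (12,1,c); (12,9,c); (12,11,c); (13,3,c); (13,9,c); (13,10,c); (14,6,c); (14,10,c); (14,11,c); (15,9,c); (15,10,c); (15,11,c)
step 2: rule r1; match: 0->8, 1->1, 2->3, 3->5; deleted nodes 8; deleted edges (8,1,c); (8,1,ck); (8,3,c); (8,5,c); added nodes 16, 17, 18, 19, 20, 21, 22; added edges (19,1,c); (19,16,c); (19,18,c); (20,3,c); (20,16,c); (20,17,c); (21,5,c); (21,17,c); (21,18,c); (22,16,c); (22,17,c); (22,18,c); result: nodes: 1:vx, 3:vx, 4:vx, 5:vx, 6:vx, 9:vx, 10:vx, 11:vx, 12:tri, 13:tri, 14:tri, 15:tri, 16:vx, 17:vx, 18:vx, 19:tri, 20:tri, 21:tri, 22:tri edges: (12,1,c); (12,9,c); (12,11,c); (13,3,c); (13,9,c); (13,10,c); (14,6,c); (14,10,c); (14,11,c); (15,9,c); (15,10,c); (15,11,c); (19,1,c); (19,16,c); (19,18,c); (20,3,c); (20,16,c); (20,17,c); (21,5,c); (21,17,c); (21,18,c); (22,16,c); (22,17,c); (22,18,c)
step 3: rule r1; match: 0->12, 1->1, 2->9, 3->11; deleted nodes 12; deleted edges (12,1,c); (12,9,c); (12,11,c); added nodes 23, 24, 25, 26, 27, 28, 29; added edges (26,1,c); (26,23,c); (26,25,c); (27,9,c); (27,23,c); (27,24,c); (28,11,c); (28,24,c); (28,25,c); (29,23,c); (29,24,c); (29,25,c); result: nodes: 1:vx, 3:vx, 4:vx, 5:vx, 6:vx, 9:vx, 10:vx, 11:vx, 13:tri, 14:tri, 15:tri, 16:vx, 17:vx, 18:vx, 19:tri, 20:tri, 21:tri, 22:tri, 23:vx, 24:vx, 25:vx, 26:tri, 27:tri, 28:tri, 29:tri edges: (13,3,c); (13,9,c); (13,10,c); (14,6,c); (14,10,c); (14,11,c); (15,9,c); (15,10,c); (15,11,c); (19,1,c); (19,16,c); (19,18,c); (20,3,c); (20,16,c); (20,17,c); (21,5,c); (21,17,c); (21,18,c); (22,16,c); (22,17,c); (22,18,c); (26,1,c); (26,23,c); (26,25,c); (27,9,c); (27,23,c); (27,24,c); (28,11,c); (28,24,c); (28,25,c); (29,23,c); (29,24,c); (29,25,c)
final:
nodes: 1:vx, 3:vx, 4:vx, 5:vx, 6:vx, 9:vx, 10:vx, 11:vx, 13:tri, 14:tri, 15:tri, 16:vx, 17:vx, 18:vx, 19:tri, 20:tri, 21:tri, 22:tri, 23:vx, 24:vx, 25:vx, 26:tri, 27:tri, 28:tri, 29:tri
edges: (13,3,c); (13,9,c); (13,10,c); (14,6,c); (14,10,c); (14,11,c); (15,9,c); (15,10,c); (15,11,c); (19,1,c); (19,16,c); (19,18,c); (20,3,c); (20,16,c); (20,17,c); (21,5,c); (21,17,c); (21,18,c); (22,16,c); (22,17,c); (22,18,c); (26,1,c); (26,23,c); (26,25,c); (27,9,c); (27,23,c); (27,24,c); (28,11,c); (28,24,c); (28,25,c); (29,23,c); (29,24,c); (29,25,c)


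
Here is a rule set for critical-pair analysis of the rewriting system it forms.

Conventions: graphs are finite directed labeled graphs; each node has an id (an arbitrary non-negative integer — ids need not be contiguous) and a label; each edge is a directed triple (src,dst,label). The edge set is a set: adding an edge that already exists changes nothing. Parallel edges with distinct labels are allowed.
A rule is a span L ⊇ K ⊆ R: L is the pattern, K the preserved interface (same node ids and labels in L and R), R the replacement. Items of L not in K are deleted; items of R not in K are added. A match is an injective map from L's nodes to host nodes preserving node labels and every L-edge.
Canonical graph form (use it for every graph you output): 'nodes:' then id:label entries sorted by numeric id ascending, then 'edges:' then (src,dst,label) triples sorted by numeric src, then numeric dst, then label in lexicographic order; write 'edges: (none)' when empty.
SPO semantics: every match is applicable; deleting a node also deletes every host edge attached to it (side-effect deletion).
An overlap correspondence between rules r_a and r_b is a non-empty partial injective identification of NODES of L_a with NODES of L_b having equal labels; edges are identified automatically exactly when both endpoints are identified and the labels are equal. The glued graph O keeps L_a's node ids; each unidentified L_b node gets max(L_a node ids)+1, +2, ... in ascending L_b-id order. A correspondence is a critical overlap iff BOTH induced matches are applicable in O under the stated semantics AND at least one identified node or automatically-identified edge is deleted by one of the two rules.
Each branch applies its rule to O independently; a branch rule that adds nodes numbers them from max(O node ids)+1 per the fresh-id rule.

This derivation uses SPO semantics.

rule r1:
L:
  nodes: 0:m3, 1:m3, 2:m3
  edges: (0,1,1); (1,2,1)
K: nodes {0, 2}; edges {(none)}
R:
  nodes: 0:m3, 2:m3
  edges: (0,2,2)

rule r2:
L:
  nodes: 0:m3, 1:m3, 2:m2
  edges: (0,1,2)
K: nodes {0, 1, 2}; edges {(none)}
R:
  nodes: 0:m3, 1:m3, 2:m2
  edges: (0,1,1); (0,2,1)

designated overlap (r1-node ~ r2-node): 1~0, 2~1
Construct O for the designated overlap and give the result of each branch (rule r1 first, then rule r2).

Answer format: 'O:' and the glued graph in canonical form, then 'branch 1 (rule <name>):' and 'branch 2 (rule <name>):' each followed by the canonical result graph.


O:
nodes: 0:m3, 1:m3, 2:m3, 3:m2
edges: (0,1,1); (1,2,1); (1,2,2)
branch 1 (rule r1):
nodes: 0:m3, 2:m3, 3:m2
edges: (0,2,2)
branch 2 (rule r2):
nodes: 0:m3, 1:m3, 2:m3, 3:m2
edges: (0,1,1); (1,2,1); (1,3,1)


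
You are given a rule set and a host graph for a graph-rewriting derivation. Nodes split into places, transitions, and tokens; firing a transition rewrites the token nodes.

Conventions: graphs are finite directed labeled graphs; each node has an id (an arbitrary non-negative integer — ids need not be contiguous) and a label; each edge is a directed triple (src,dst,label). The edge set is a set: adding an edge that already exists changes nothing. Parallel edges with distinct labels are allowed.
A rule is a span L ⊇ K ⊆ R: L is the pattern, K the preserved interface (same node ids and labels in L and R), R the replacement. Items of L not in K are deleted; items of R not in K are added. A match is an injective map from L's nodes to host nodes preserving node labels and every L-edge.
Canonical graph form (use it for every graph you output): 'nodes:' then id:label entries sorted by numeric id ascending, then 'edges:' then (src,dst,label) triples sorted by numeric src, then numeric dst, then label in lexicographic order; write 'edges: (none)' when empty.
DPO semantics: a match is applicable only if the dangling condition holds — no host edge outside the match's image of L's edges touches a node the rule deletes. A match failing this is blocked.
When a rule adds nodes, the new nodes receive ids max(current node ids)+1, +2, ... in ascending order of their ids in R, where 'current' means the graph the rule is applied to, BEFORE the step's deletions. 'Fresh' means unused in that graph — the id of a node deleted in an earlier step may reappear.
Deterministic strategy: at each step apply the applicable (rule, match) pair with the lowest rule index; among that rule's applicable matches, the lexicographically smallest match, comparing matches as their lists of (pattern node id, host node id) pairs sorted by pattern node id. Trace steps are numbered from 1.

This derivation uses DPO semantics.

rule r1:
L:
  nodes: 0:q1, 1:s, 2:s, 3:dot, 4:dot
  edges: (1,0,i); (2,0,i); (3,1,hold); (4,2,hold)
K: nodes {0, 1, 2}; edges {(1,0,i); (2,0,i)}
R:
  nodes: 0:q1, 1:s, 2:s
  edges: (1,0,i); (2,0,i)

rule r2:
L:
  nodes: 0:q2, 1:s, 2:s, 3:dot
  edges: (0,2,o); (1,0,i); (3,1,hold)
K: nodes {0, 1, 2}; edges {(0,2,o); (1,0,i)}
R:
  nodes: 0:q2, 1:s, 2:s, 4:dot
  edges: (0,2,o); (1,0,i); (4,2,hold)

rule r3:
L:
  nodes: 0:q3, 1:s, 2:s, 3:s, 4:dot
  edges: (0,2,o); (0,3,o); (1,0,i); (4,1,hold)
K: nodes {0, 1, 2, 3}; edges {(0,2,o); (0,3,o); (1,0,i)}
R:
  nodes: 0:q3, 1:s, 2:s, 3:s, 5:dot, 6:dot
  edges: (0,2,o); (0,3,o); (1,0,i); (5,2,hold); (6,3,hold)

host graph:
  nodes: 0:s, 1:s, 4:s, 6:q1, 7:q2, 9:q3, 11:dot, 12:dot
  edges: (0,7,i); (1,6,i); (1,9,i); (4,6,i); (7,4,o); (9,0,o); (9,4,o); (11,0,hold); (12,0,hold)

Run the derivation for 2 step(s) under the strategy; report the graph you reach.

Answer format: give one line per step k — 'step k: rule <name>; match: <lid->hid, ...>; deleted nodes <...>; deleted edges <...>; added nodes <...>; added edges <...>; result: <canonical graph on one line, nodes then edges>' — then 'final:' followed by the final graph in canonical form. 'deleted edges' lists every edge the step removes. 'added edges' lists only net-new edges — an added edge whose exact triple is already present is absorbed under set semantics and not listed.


step 1: rule r2; match: 0->7, 1->0, 2->4, 3->11; deleted nodes 11; deleted edges (11,0,hold); added nodes 13; added edges (13,4,hold); result: nodes: 0:s, 1:s, 4:s, 6:q1, 7:q2, 9:q3, 12:dot, 13:dot edges: (0,7,i); (1,6,i); (1,9,i); (4,6,i); (7,4,o); (9,0,o); (9,4,o); (12,0,hold); (13,4,hold)
step 2: rule r2; match: 0->7, 1->0, 2->4, 3->12; deleted nodes 12; deleted edges (12,0,hold); added nodes 14; added edges (14,4,hold); result: nodes: 0:s, 1:s, 4:s, 6:q1, 7:q2, 9:q3, 13:dot, 14:dot edges: (0,7,i); (1,6,i); (1,9,i); (4,6,i); (7,4,o); (9,0,o); (9,4,o); (13,4,hold); (14,4,hold)
final:
nodes: 0:s, 1:s, 4:s, 6:q1, 7:q2, 9:q3, 13:dot, 14:dot
edges: (0,7,i); (1,6,i); (1,9,i); (4,6,i); (7,4,o); (9,0,o); (9,4,o); (13,4,hold); (14,4,hold)


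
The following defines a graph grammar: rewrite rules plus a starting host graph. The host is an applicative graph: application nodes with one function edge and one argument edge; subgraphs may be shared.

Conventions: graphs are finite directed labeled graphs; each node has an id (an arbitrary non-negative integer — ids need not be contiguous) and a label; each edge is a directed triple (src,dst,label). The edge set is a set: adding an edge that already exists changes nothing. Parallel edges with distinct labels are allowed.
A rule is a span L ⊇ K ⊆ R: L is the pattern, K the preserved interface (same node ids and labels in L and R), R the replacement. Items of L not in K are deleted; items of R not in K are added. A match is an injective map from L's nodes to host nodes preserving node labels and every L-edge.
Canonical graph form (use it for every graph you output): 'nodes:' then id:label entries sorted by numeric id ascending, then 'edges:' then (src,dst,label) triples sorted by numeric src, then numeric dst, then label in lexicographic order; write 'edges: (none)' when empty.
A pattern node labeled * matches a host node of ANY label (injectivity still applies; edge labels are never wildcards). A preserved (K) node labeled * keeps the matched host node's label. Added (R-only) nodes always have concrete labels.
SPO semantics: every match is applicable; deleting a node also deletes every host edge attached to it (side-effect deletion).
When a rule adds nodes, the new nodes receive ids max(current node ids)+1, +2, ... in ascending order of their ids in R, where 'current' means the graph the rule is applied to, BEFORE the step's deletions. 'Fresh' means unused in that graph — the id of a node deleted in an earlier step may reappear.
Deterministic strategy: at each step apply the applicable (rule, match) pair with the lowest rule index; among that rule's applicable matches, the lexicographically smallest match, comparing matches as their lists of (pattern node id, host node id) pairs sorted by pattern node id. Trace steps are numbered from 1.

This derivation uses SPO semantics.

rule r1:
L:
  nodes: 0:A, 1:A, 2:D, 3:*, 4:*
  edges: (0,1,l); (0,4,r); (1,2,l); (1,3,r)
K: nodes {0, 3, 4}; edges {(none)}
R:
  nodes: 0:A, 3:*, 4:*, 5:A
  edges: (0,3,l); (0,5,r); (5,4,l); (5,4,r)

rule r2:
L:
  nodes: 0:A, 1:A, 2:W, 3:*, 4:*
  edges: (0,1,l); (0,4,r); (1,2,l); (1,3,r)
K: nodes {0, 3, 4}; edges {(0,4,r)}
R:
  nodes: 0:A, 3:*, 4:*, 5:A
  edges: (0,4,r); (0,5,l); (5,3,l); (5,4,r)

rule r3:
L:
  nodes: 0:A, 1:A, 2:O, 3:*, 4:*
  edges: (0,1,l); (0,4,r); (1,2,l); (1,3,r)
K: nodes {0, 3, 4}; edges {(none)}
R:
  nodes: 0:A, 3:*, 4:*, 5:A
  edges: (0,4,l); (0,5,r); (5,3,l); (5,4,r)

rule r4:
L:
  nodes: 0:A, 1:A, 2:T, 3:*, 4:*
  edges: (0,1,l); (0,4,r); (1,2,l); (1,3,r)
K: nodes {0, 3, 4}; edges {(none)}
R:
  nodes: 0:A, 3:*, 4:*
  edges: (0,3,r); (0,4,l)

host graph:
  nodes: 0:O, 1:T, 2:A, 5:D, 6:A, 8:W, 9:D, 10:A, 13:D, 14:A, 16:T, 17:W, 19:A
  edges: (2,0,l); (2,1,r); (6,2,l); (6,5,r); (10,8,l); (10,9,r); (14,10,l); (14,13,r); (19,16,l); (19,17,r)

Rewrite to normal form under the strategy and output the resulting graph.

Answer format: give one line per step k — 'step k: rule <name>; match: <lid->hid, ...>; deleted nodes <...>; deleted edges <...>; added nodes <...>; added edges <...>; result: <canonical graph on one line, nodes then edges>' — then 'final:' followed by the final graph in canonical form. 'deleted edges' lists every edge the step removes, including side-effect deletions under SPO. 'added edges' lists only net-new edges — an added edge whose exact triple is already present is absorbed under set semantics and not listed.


step 1: rule r2; match: 0->14, 1->10, 2->8, 3->9, 4->13; deleted nodes 8, 10; deleted edges (10,8,l); (10,9,r); (14,10,l); added nodes 20; added edges (14,20,l); (20,9,l); (20,13,r); result: nodes: 0:O, 1:T, 2:A, 5:D, 6:A, 9:D, 13:D, 14:A, 16:T, 17:W, 19:A, 20:A edges: (2,0,l); (2,1,r); (6,2,l); (6,5,r); (14,13,r); (14,20,l); (19,16,l); (19,17,r); (20,9,l); (20,13,r)
step 2: rule r3; match: 0->6, 1->2, 2->0, 3->1, 4->5; deleted nodes 0, 2; deleted edges (2,0,l); (2,1,r); (6,2,l); (6,5,r); added nodes 21; added edges (6,5,l); (6,21,r); (21,1,l); (21,5,r); result: nodes: 1:T, 5:D, 6:A, 9:D, 13:D, 14:A, 16:T, 17:W, 19:A, 20:A, 21:A edges: (6,5,l); (6,21,r); (14,13,r); (14,20,l); (19,16,l); (19,17,r); (20,9,l); (20,13,r); (21,1,l); (21,5,r)
final:
nodes: 1:T, 5:D, 6:A, 9:D, 13:D, 14:A, 16:T, 17:W, 19:A, 20:A, 21:A
edges: (6,5,l); (6,21,r); (14,13,r); (14,20,l); (19,16,l); (19,17,r); (20,9,l); (20,13,r); (21,1,l); (21,5,r)


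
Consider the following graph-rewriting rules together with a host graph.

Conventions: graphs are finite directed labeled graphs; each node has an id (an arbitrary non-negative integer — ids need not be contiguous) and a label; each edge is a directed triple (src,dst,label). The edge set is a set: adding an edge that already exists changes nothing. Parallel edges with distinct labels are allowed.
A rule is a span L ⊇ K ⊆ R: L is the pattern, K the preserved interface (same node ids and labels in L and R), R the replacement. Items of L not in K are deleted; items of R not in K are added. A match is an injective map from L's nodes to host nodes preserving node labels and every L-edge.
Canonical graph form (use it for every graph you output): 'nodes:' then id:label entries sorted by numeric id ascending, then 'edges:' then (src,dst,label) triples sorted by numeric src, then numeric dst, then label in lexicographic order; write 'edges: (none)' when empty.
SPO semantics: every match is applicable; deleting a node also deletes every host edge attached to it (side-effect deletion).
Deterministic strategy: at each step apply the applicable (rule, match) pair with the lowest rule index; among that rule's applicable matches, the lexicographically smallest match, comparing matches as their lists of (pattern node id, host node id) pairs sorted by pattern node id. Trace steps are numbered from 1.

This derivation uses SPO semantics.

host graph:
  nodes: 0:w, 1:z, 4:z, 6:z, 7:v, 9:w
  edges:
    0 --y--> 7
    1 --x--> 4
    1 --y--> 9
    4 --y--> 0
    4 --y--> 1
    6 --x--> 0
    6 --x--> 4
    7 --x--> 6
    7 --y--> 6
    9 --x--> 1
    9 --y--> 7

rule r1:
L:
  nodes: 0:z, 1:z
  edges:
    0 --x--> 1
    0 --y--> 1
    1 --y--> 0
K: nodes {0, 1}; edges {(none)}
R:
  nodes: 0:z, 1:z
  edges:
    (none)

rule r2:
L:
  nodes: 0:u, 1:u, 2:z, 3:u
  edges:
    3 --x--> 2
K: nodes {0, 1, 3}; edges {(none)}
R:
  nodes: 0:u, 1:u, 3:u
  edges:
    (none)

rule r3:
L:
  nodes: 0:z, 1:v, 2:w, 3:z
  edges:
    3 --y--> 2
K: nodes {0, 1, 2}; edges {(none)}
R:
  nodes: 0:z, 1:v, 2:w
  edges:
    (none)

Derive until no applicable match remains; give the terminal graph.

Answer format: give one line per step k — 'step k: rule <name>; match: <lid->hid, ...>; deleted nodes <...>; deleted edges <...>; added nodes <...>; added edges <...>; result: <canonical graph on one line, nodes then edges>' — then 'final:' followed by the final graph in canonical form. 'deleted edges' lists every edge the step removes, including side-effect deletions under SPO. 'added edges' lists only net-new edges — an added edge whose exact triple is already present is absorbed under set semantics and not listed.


step 1: rule r3; match: 0->1, 1->7, 2->0, 3->4; deleted nodes 4; deleted edges (1,4,x); (4,0,y); (4,1,y); (6,4,x); added nodes (none); added edges (none); result: nodes: 0:w, 1:z, 6:z, 7:v, 9:w edges: (0,7,y); (1,9,y); (6,0,x); (7,6,x); (7,6,y); (9,1,x); (9,7,y)
step 2: rule r3; match: 0->6, 1->7, 2->9, 3->1; deleted nodes 1; deleted edges (1,9,y); (9,1,x); added nodes (none); added edges (none); result: nodes: 0:w, 6:z, 7:v, 9:w edges: (0,7,y); (6,0,x); (7,6,x); (7,6,y); (9,7,y)
final:
nodes: 0:w, 6:z, 7:v, 9:w
edges: (0,7,y); (6,0,x); (7,6,x); (7,6,y); (9,7,y)
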